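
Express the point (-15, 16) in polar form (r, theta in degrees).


r = sqrt((-15)^2 + 16^2) = 21.9317
theta = atan2(16, -15) = 133.1524 degrees

r = 21.9317, theta = 133.1524 degrees


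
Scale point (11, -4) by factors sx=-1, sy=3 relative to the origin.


Scaling: (x*sx, y*sy) = (11*-1, -4*3) = (-11, -12)

(-11, -12)


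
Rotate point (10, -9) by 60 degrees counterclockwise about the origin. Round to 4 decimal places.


x' = 10*cos(60) - -9*sin(60) = 12.7942
y' = 10*sin(60) + -9*cos(60) = 4.1603

(12.7942, 4.1603)


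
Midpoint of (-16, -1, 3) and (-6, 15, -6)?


Midpoint = ((-16+-6)/2, (-1+15)/2, (3+-6)/2) = (-11, 7, -1.5)

(-11, 7, -1.5)


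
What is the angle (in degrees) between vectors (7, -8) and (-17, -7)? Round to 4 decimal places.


dot = 7*-17 + -8*-7 = -63
|u| = 10.6301, |v| = 18.3848
cos(angle) = -0.3224
angle = 108.8058 degrees

108.8058 degrees


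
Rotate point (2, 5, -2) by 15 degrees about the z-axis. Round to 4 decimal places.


x' = 2*cos(15) - 5*sin(15) = 0.6378
y' = 2*sin(15) + 5*cos(15) = 5.3473
z' = -2

(0.6378, 5.3473, -2)


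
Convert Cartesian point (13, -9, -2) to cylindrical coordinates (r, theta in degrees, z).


r = sqrt(13^2 + (-9)^2) = 15.8114
theta = atan2(-9, 13) = 325.3048 deg
z = -2

r = 15.8114, theta = 325.3048 deg, z = -2


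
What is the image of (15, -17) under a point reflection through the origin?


Reflection through origin: (x, y) -> (-x, -y)
(15, -17) -> (-15, 17)

(-15, 17)


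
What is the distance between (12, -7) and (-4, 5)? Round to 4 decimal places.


d = sqrt((-4-12)^2 + (5--7)^2) = 20

20


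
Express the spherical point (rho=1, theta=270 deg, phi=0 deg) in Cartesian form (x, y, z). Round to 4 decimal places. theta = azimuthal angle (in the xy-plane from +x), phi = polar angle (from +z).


x = 1 * sin(0) * cos(270) = 0
y = 1 * sin(0) * sin(270) = 0
z = 1 * cos(0) = 1

(0, 0, 1)


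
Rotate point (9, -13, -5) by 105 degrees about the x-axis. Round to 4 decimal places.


x' = 9
y' = -13*cos(105) - -5*sin(105) = 8.1943
z' = -13*sin(105) + -5*cos(105) = -11.2629

(9, 8.1943, -11.2629)


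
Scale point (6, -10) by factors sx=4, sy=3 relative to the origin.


Scaling: (x*sx, y*sy) = (6*4, -10*3) = (24, -30)

(24, -30)


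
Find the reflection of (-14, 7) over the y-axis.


Reflection across y-axis: (x, y) -> (-x, y)
(-14, 7) -> (14, 7)

(14, 7)


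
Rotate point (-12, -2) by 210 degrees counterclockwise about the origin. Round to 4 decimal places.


x' = -12*cos(210) - -2*sin(210) = 9.3923
y' = -12*sin(210) + -2*cos(210) = 7.7321

(9.3923, 7.7321)


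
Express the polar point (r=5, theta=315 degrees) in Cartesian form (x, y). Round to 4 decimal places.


x = 5 * cos(315) = 3.5355
y = 5 * sin(315) = -3.5355

(3.5355, -3.5355)


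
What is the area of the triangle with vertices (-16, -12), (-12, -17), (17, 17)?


Area = |x1(y2-y3) + x2(y3-y1) + x3(y1-y2)| / 2
= |-16*(-17-17) + -12*(17--12) + 17*(-12--17)| / 2
= 140.5

140.5


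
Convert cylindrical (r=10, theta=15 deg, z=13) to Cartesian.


x = 10 * cos(15) = 9.6593
y = 10 * sin(15) = 2.5882
z = 13

(9.6593, 2.5882, 13)


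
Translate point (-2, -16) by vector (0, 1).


Translation: (x+dx, y+dy) = (-2+0, -16+1) = (-2, -15)

(-2, -15)


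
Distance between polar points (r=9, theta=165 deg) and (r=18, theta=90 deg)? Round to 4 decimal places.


d = sqrt(r1^2 + r2^2 - 2*r1*r2*cos(t2-t1))
d = sqrt(9^2 + 18^2 - 2*9*18*cos(90-165)) = 17.9205

17.9205


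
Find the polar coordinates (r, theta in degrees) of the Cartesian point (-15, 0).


r = sqrt((-15)^2 + 0^2) = 15
theta = atan2(0, -15) = 180 degrees

r = 15, theta = 180 degrees


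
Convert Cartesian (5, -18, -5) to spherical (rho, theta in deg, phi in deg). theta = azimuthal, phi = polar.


rho = sqrt(5^2 + (-18)^2 + (-5)^2) = 19.3391
theta = atan2(-18, 5) = 285.5241 deg
phi = acos(-5/19.3391) = 104.9837 deg

rho = 19.3391, theta = 285.5241 deg, phi = 104.9837 deg


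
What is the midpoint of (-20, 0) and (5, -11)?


Midpoint = ((-20+5)/2, (0+-11)/2) = (-7.5, -5.5)

(-7.5, -5.5)


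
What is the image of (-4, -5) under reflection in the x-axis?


Reflection across x-axis: (x, y) -> (x, -y)
(-4, -5) -> (-4, 5)

(-4, 5)


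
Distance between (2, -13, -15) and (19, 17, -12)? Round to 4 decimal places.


d = sqrt((19-2)^2 + (17--13)^2 + (-12--15)^2) = 34.6121

34.6121


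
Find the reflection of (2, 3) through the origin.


Reflection through origin: (x, y) -> (-x, -y)
(2, 3) -> (-2, -3)

(-2, -3)


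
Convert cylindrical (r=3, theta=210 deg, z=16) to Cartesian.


x = 3 * cos(210) = -2.5981
y = 3 * sin(210) = -1.5
z = 16

(-2.5981, -1.5, 16)


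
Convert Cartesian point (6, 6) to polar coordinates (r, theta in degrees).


r = sqrt(6^2 + 6^2) = 8.4853
theta = atan2(6, 6) = 45 degrees

r = 8.4853, theta = 45 degrees


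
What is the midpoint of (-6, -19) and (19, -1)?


Midpoint = ((-6+19)/2, (-19+-1)/2) = (6.5, -10)

(6.5, -10)


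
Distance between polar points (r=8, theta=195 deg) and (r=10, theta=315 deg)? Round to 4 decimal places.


d = sqrt(r1^2 + r2^2 - 2*r1*r2*cos(t2-t1))
d = sqrt(8^2 + 10^2 - 2*8*10*cos(315-195)) = 15.6205

15.6205


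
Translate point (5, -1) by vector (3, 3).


Translation: (x+dx, y+dy) = (5+3, -1+3) = (8, 2)

(8, 2)


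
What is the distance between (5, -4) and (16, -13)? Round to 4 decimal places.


d = sqrt((16-5)^2 + (-13--4)^2) = 14.2127

14.2127


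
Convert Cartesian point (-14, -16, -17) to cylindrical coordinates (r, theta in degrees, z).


r = sqrt((-14)^2 + (-16)^2) = 21.2603
theta = atan2(-16, -14) = 228.8141 deg
z = -17

r = 21.2603, theta = 228.8141 deg, z = -17


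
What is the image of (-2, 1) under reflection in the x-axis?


Reflection across x-axis: (x, y) -> (x, -y)
(-2, 1) -> (-2, -1)

(-2, -1)


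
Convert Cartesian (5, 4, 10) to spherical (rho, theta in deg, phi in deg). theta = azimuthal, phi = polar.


rho = sqrt(5^2 + 4^2 + 10^2) = 11.8743
theta = atan2(4, 5) = 38.6598 deg
phi = acos(10/11.8743) = 32.6319 deg

rho = 11.8743, theta = 38.6598 deg, phi = 32.6319 deg


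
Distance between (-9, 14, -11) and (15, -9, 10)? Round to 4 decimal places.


d = sqrt((15--9)^2 + (-9-14)^2 + (10--11)^2) = 39.3192

39.3192


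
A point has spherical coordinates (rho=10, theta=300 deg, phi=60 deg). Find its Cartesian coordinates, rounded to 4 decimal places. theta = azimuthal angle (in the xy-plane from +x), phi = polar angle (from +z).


x = 10 * sin(60) * cos(300) = 4.3301
y = 10 * sin(60) * sin(300) = -7.5
z = 10 * cos(60) = 5

(4.3301, -7.5, 5)


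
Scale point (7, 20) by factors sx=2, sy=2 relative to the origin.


Scaling: (x*sx, y*sy) = (7*2, 20*2) = (14, 40)

(14, 40)


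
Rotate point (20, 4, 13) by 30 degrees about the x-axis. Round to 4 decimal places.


x' = 20
y' = 4*cos(30) - 13*sin(30) = -3.0359
z' = 4*sin(30) + 13*cos(30) = 13.2583

(20, -3.0359, 13.2583)


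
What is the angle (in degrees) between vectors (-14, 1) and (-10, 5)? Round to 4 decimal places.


dot = -14*-10 + 1*5 = 145
|u| = 14.0357, |v| = 11.1803
cos(angle) = 0.924
angle = 22.4794 degrees

22.4794 degrees


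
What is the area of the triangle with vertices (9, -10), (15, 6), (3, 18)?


Area = |x1(y2-y3) + x2(y3-y1) + x3(y1-y2)| / 2
= |9*(6-18) + 15*(18--10) + 3*(-10-6)| / 2
= 132

132


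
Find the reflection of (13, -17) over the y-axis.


Reflection across y-axis: (x, y) -> (-x, y)
(13, -17) -> (-13, -17)

(-13, -17)


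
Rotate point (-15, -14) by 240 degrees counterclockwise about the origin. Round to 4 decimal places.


x' = -15*cos(240) - -14*sin(240) = -4.6244
y' = -15*sin(240) + -14*cos(240) = 19.9904

(-4.6244, 19.9904)


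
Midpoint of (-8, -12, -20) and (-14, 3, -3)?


Midpoint = ((-8+-14)/2, (-12+3)/2, (-20+-3)/2) = (-11, -4.5, -11.5)

(-11, -4.5, -11.5)


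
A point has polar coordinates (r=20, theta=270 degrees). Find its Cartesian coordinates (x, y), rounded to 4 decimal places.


x = 20 * cos(270) = 0
y = 20 * sin(270) = -20

(0, -20)


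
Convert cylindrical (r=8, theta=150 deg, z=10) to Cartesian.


x = 8 * cos(150) = -6.9282
y = 8 * sin(150) = 4
z = 10

(-6.9282, 4, 10)


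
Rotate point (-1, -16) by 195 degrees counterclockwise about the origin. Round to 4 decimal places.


x' = -1*cos(195) - -16*sin(195) = -3.1752
y' = -1*sin(195) + -16*cos(195) = 15.7136

(-3.1752, 15.7136)


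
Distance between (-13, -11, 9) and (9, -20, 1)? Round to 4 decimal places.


d = sqrt((9--13)^2 + (-20--11)^2 + (1-9)^2) = 25.0799

25.0799


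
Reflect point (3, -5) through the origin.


Reflection through origin: (x, y) -> (-x, -y)
(3, -5) -> (-3, 5)

(-3, 5)


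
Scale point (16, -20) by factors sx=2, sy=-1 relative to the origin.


Scaling: (x*sx, y*sy) = (16*2, -20*-1) = (32, 20)

(32, 20)


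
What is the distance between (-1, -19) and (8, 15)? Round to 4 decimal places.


d = sqrt((8--1)^2 + (15--19)^2) = 35.171

35.171


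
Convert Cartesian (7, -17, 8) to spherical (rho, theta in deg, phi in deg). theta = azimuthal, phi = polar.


rho = sqrt(7^2 + (-17)^2 + 8^2) = 20.0499
theta = atan2(-17, 7) = 292.3801 deg
phi = acos(8/20.0499) = 66.4841 deg

rho = 20.0499, theta = 292.3801 deg, phi = 66.4841 deg


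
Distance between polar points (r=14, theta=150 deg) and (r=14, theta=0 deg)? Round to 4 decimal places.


d = sqrt(r1^2 + r2^2 - 2*r1*r2*cos(t2-t1))
d = sqrt(14^2 + 14^2 - 2*14*14*cos(0-150)) = 27.0459

27.0459


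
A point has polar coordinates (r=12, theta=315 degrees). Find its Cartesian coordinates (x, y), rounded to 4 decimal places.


x = 12 * cos(315) = 8.4853
y = 12 * sin(315) = -8.4853

(8.4853, -8.4853)


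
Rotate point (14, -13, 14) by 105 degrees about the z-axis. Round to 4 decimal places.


x' = 14*cos(105) - -13*sin(105) = 8.9336
y' = 14*sin(105) + -13*cos(105) = 16.8876
z' = 14

(8.9336, 16.8876, 14)


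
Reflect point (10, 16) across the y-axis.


Reflection across y-axis: (x, y) -> (-x, y)
(10, 16) -> (-10, 16)

(-10, 16)


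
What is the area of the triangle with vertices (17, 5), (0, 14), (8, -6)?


Area = |x1(y2-y3) + x2(y3-y1) + x3(y1-y2)| / 2
= |17*(14--6) + 0*(-6-5) + 8*(5-14)| / 2
= 134

134


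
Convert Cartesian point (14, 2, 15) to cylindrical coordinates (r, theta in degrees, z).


r = sqrt(14^2 + 2^2) = 14.1421
theta = atan2(2, 14) = 8.1301 deg
z = 15

r = 14.1421, theta = 8.1301 deg, z = 15


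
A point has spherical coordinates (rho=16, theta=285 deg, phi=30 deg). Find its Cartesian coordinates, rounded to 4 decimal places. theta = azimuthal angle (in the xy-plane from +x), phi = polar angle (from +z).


x = 16 * sin(30) * cos(285) = 2.0706
y = 16 * sin(30) * sin(285) = -7.7274
z = 16 * cos(30) = 13.8564

(2.0706, -7.7274, 13.8564)


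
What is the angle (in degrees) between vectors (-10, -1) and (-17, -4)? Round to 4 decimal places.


dot = -10*-17 + -1*-4 = 174
|u| = 10.0499, |v| = 17.4642
cos(angle) = 0.9914
angle = 7.5299 degrees

7.5299 degrees


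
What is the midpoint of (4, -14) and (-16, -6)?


Midpoint = ((4+-16)/2, (-14+-6)/2) = (-6, -10)

(-6, -10)


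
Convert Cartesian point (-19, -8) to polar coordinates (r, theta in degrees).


r = sqrt((-19)^2 + (-8)^2) = 20.6155
theta = atan2(-8, -19) = 202.8337 degrees

r = 20.6155, theta = 202.8337 degrees


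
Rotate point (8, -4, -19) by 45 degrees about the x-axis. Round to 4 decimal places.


x' = 8
y' = -4*cos(45) - -19*sin(45) = 10.6066
z' = -4*sin(45) + -19*cos(45) = -16.2635

(8, 10.6066, -16.2635)


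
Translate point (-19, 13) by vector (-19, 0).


Translation: (x+dx, y+dy) = (-19+-19, 13+0) = (-38, 13)

(-38, 13)


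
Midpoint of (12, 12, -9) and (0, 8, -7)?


Midpoint = ((12+0)/2, (12+8)/2, (-9+-7)/2) = (6, 10, -8)

(6, 10, -8)


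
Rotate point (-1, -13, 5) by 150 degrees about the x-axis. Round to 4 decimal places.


x' = -1
y' = -13*cos(150) - 5*sin(150) = 8.7583
z' = -13*sin(150) + 5*cos(150) = -10.8301

(-1, 8.7583, -10.8301)


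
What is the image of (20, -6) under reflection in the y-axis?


Reflection across y-axis: (x, y) -> (-x, y)
(20, -6) -> (-20, -6)

(-20, -6)


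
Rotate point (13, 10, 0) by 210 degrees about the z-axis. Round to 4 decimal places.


x' = 13*cos(210) - 10*sin(210) = -6.2583
y' = 13*sin(210) + 10*cos(210) = -15.1603
z' = 0

(-6.2583, -15.1603, 0)


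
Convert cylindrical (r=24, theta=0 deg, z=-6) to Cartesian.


x = 24 * cos(0) = 24
y = 24 * sin(0) = 0
z = -6

(24, 0, -6)


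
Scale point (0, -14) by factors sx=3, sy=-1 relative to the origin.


Scaling: (x*sx, y*sy) = (0*3, -14*-1) = (0, 14)

(0, 14)


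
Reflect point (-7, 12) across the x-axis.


Reflection across x-axis: (x, y) -> (x, -y)
(-7, 12) -> (-7, -12)

(-7, -12)


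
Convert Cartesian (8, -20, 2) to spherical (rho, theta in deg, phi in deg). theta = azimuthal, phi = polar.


rho = sqrt(8^2 + (-20)^2 + 2^2) = 21.6333
theta = atan2(-20, 8) = 291.8014 deg
phi = acos(2/21.6333) = 84.6954 deg

rho = 21.6333, theta = 291.8014 deg, phi = 84.6954 deg


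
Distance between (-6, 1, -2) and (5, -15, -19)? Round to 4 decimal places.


d = sqrt((5--6)^2 + (-15-1)^2 + (-19--2)^2) = 25.807

25.807


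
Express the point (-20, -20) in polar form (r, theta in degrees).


r = sqrt((-20)^2 + (-20)^2) = 28.2843
theta = atan2(-20, -20) = 225 degrees

r = 28.2843, theta = 225 degrees


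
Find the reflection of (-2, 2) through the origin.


Reflection through origin: (x, y) -> (-x, -y)
(-2, 2) -> (2, -2)

(2, -2)


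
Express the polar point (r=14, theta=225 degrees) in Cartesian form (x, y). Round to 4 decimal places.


x = 14 * cos(225) = -9.8995
y = 14 * sin(225) = -9.8995

(-9.8995, -9.8995)


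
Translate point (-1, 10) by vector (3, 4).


Translation: (x+dx, y+dy) = (-1+3, 10+4) = (2, 14)

(2, 14)


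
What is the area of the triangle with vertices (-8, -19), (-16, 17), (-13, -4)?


Area = |x1(y2-y3) + x2(y3-y1) + x3(y1-y2)| / 2
= |-8*(17--4) + -16*(-4--19) + -13*(-19-17)| / 2
= 30

30


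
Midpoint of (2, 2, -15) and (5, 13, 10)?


Midpoint = ((2+5)/2, (2+13)/2, (-15+10)/2) = (3.5, 7.5, -2.5)

(3.5, 7.5, -2.5)


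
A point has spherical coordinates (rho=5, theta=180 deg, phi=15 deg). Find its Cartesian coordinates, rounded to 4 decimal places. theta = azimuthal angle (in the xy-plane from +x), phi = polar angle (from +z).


x = 5 * sin(15) * cos(180) = -1.2941
y = 5 * sin(15) * sin(180) = 0
z = 5 * cos(15) = 4.8296

(-1.2941, 0, 4.8296)


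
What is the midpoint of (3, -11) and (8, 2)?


Midpoint = ((3+8)/2, (-11+2)/2) = (5.5, -4.5)

(5.5, -4.5)


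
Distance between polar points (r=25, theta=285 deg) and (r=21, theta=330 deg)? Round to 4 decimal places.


d = sqrt(r1^2 + r2^2 - 2*r1*r2*cos(t2-t1))
d = sqrt(25^2 + 21^2 - 2*25*21*cos(330-285)) = 17.9872

17.9872


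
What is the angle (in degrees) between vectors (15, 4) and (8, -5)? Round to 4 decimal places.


dot = 15*8 + 4*-5 = 100
|u| = 15.5242, |v| = 9.434
cos(angle) = 0.6828
angle = 46.9368 degrees

46.9368 degrees


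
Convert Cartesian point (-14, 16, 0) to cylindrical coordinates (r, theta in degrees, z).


r = sqrt((-14)^2 + 16^2) = 21.2603
theta = atan2(16, -14) = 131.1859 deg
z = 0

r = 21.2603, theta = 131.1859 deg, z = 0


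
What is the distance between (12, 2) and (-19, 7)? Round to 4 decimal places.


d = sqrt((-19-12)^2 + (7-2)^2) = 31.4006

31.4006


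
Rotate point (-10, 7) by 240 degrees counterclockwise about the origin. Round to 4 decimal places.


x' = -10*cos(240) - 7*sin(240) = 11.0622
y' = -10*sin(240) + 7*cos(240) = 5.1603

(11.0622, 5.1603)


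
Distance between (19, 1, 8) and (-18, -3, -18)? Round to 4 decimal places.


d = sqrt((-18-19)^2 + (-3-1)^2 + (-18-8)^2) = 45.3982

45.3982


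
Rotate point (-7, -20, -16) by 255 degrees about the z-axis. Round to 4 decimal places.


x' = -7*cos(255) - -20*sin(255) = -17.5068
y' = -7*sin(255) + -20*cos(255) = 11.9379
z' = -16

(-17.5068, 11.9379, -16)


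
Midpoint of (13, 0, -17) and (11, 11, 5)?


Midpoint = ((13+11)/2, (0+11)/2, (-17+5)/2) = (12, 5.5, -6)

(12, 5.5, -6)


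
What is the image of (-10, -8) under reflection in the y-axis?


Reflection across y-axis: (x, y) -> (-x, y)
(-10, -8) -> (10, -8)

(10, -8)


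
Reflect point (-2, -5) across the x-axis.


Reflection across x-axis: (x, y) -> (x, -y)
(-2, -5) -> (-2, 5)

(-2, 5)


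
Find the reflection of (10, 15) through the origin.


Reflection through origin: (x, y) -> (-x, -y)
(10, 15) -> (-10, -15)

(-10, -15)


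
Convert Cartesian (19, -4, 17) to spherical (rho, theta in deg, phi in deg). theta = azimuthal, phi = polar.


rho = sqrt(19^2 + (-4)^2 + 17^2) = 25.807
theta = atan2(-4, 19) = 348.1113 deg
phi = acos(17/25.807) = 48.7964 deg

rho = 25.807, theta = 348.1113 deg, phi = 48.7964 deg


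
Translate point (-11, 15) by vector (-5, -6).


Translation: (x+dx, y+dy) = (-11+-5, 15+-6) = (-16, 9)

(-16, 9)


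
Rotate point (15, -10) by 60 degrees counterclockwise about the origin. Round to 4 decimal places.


x' = 15*cos(60) - -10*sin(60) = 16.1603
y' = 15*sin(60) + -10*cos(60) = 7.9904

(16.1603, 7.9904)


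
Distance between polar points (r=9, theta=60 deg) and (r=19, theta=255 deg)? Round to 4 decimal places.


d = sqrt(r1^2 + r2^2 - 2*r1*r2*cos(t2-t1))
d = sqrt(9^2 + 19^2 - 2*9*19*cos(255-60)) = 27.7911

27.7911


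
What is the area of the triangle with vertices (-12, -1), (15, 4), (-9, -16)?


Area = |x1(y2-y3) + x2(y3-y1) + x3(y1-y2)| / 2
= |-12*(4--16) + 15*(-16--1) + -9*(-1-4)| / 2
= 210

210


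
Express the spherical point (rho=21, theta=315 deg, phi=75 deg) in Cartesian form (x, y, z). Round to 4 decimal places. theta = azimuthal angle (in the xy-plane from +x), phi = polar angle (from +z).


x = 21 * sin(75) * cos(315) = 14.3433
y = 21 * sin(75) * sin(315) = -14.3433
z = 21 * cos(75) = 5.4352

(14.3433, -14.3433, 5.4352)


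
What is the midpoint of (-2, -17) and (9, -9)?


Midpoint = ((-2+9)/2, (-17+-9)/2) = (3.5, -13)

(3.5, -13)


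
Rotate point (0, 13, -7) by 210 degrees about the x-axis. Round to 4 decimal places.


x' = 0
y' = 13*cos(210) - -7*sin(210) = -14.7583
z' = 13*sin(210) + -7*cos(210) = -0.4378

(0, -14.7583, -0.4378)


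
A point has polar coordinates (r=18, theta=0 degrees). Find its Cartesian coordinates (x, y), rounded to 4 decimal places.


x = 18 * cos(0) = 18
y = 18 * sin(0) = 0

(18, 0)


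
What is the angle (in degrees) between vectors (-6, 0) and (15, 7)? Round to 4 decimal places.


dot = -6*15 + 0*7 = -90
|u| = 6, |v| = 16.5529
cos(angle) = -0.9062
angle = 154.9831 degrees

154.9831 degrees


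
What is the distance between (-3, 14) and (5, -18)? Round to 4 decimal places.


d = sqrt((5--3)^2 + (-18-14)^2) = 32.9848

32.9848


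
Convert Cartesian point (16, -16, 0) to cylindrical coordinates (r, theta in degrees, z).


r = sqrt(16^2 + (-16)^2) = 22.6274
theta = atan2(-16, 16) = 315 deg
z = 0

r = 22.6274, theta = 315 deg, z = 0


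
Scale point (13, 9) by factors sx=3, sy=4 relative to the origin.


Scaling: (x*sx, y*sy) = (13*3, 9*4) = (39, 36)

(39, 36)


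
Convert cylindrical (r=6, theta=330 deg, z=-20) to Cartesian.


x = 6 * cos(330) = 5.1962
y = 6 * sin(330) = -3
z = -20

(5.1962, -3, -20)


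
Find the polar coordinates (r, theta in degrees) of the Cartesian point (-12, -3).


r = sqrt((-12)^2 + (-3)^2) = 12.3693
theta = atan2(-3, -12) = 194.0362 degrees

r = 12.3693, theta = 194.0362 degrees


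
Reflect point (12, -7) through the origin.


Reflection through origin: (x, y) -> (-x, -y)
(12, -7) -> (-12, 7)

(-12, 7)


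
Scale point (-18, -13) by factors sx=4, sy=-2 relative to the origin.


Scaling: (x*sx, y*sy) = (-18*4, -13*-2) = (-72, 26)

(-72, 26)


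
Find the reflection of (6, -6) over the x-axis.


Reflection across x-axis: (x, y) -> (x, -y)
(6, -6) -> (6, 6)

(6, 6)


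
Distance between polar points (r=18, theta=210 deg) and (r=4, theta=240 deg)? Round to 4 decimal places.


d = sqrt(r1^2 + r2^2 - 2*r1*r2*cos(t2-t1))
d = sqrt(18^2 + 4^2 - 2*18*4*cos(240-210)) = 14.6728

14.6728


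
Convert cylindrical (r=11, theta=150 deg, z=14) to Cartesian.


x = 11 * cos(150) = -9.5263
y = 11 * sin(150) = 5.5
z = 14

(-9.5263, 5.5, 14)


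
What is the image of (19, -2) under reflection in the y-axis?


Reflection across y-axis: (x, y) -> (-x, y)
(19, -2) -> (-19, -2)

(-19, -2)


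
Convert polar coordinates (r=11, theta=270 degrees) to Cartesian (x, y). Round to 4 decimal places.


x = 11 * cos(270) = 0
y = 11 * sin(270) = -11

(0, -11)


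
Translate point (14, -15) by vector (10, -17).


Translation: (x+dx, y+dy) = (14+10, -15+-17) = (24, -32)

(24, -32)


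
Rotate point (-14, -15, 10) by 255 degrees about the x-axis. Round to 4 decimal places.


x' = -14
y' = -15*cos(255) - 10*sin(255) = 13.5415
z' = -15*sin(255) + 10*cos(255) = 11.9007

(-14, 13.5415, 11.9007)


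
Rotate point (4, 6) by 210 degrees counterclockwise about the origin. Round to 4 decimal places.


x' = 4*cos(210) - 6*sin(210) = -0.4641
y' = 4*sin(210) + 6*cos(210) = -7.1962

(-0.4641, -7.1962)


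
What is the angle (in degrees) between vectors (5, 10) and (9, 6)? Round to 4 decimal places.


dot = 5*9 + 10*6 = 105
|u| = 11.1803, |v| = 10.8167
cos(angle) = 0.8682
angle = 29.7449 degrees

29.7449 degrees


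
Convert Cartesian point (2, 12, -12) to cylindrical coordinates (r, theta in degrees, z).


r = sqrt(2^2 + 12^2) = 12.1655
theta = atan2(12, 2) = 80.5377 deg
z = -12

r = 12.1655, theta = 80.5377 deg, z = -12


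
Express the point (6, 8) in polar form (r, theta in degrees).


r = sqrt(6^2 + 8^2) = 10
theta = atan2(8, 6) = 53.1301 degrees

r = 10, theta = 53.1301 degrees


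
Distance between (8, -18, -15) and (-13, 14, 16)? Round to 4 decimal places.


d = sqrt((-13-8)^2 + (14--18)^2 + (16--15)^2) = 49.2544

49.2544


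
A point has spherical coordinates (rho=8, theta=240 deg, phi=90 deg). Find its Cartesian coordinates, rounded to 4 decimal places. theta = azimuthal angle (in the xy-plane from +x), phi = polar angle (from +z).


x = 8 * sin(90) * cos(240) = -4
y = 8 * sin(90) * sin(240) = -6.9282
z = 8 * cos(90) = 0

(-4, -6.9282, 0)


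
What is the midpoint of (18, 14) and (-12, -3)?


Midpoint = ((18+-12)/2, (14+-3)/2) = (3, 5.5)

(3, 5.5)


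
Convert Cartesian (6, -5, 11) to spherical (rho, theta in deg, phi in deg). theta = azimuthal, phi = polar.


rho = sqrt(6^2 + (-5)^2 + 11^2) = 13.4907
theta = atan2(-5, 6) = 320.1944 deg
phi = acos(11/13.4907) = 35.3756 deg

rho = 13.4907, theta = 320.1944 deg, phi = 35.3756 deg


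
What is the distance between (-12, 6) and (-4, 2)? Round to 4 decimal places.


d = sqrt((-4--12)^2 + (2-6)^2) = 8.9443

8.9443


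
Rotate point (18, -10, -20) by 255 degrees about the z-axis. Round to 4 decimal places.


x' = 18*cos(255) - -10*sin(255) = -14.318
y' = 18*sin(255) + -10*cos(255) = -14.7985
z' = -20

(-14.318, -14.7985, -20)


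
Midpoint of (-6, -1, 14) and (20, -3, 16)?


Midpoint = ((-6+20)/2, (-1+-3)/2, (14+16)/2) = (7, -2, 15)

(7, -2, 15)


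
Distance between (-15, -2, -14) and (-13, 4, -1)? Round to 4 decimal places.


d = sqrt((-13--15)^2 + (4--2)^2 + (-1--14)^2) = 14.4568

14.4568


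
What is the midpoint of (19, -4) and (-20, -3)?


Midpoint = ((19+-20)/2, (-4+-3)/2) = (-0.5, -3.5)

(-0.5, -3.5)


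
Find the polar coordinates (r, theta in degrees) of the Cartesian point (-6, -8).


r = sqrt((-6)^2 + (-8)^2) = 10
theta = atan2(-8, -6) = 233.1301 degrees

r = 10, theta = 233.1301 degrees


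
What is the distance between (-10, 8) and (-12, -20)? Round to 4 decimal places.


d = sqrt((-12--10)^2 + (-20-8)^2) = 28.0713

28.0713


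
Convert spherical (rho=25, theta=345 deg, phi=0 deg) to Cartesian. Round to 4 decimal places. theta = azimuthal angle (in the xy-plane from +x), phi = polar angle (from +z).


x = 25 * sin(0) * cos(345) = 0
y = 25 * sin(0) * sin(345) = 0
z = 25 * cos(0) = 25

(0, 0, 25)


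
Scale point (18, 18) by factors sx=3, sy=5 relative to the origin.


Scaling: (x*sx, y*sy) = (18*3, 18*5) = (54, 90)

(54, 90)


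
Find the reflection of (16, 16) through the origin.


Reflection through origin: (x, y) -> (-x, -y)
(16, 16) -> (-16, -16)

(-16, -16)


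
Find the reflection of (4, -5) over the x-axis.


Reflection across x-axis: (x, y) -> (x, -y)
(4, -5) -> (4, 5)

(4, 5)


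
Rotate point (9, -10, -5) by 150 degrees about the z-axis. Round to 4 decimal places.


x' = 9*cos(150) - -10*sin(150) = -2.7942
y' = 9*sin(150) + -10*cos(150) = 13.1603
z' = -5

(-2.7942, 13.1603, -5)


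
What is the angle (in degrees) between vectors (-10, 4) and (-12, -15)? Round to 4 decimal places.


dot = -10*-12 + 4*-15 = 60
|u| = 10.7703, |v| = 19.2094
cos(angle) = 0.29
angle = 73.1416 degrees

73.1416 degrees


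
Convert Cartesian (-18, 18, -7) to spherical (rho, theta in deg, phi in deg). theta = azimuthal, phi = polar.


rho = sqrt((-18)^2 + 18^2 + (-7)^2) = 26.4008
theta = atan2(18, -18) = 135 deg
phi = acos(-7/26.4008) = 105.3755 deg

rho = 26.4008, theta = 135 deg, phi = 105.3755 deg


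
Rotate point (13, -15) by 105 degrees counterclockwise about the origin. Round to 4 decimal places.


x' = 13*cos(105) - -15*sin(105) = 11.1242
y' = 13*sin(105) + -15*cos(105) = 16.4393

(11.1242, 16.4393)


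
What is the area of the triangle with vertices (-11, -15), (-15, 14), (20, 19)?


Area = |x1(y2-y3) + x2(y3-y1) + x3(y1-y2)| / 2
= |-11*(14-19) + -15*(19--15) + 20*(-15-14)| / 2
= 517.5

517.5


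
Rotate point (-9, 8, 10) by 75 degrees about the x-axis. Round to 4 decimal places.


x' = -9
y' = 8*cos(75) - 10*sin(75) = -7.5887
z' = 8*sin(75) + 10*cos(75) = 10.3156

(-9, -7.5887, 10.3156)


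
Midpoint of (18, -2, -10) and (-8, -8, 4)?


Midpoint = ((18+-8)/2, (-2+-8)/2, (-10+4)/2) = (5, -5, -3)

(5, -5, -3)


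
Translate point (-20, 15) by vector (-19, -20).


Translation: (x+dx, y+dy) = (-20+-19, 15+-20) = (-39, -5)

(-39, -5)


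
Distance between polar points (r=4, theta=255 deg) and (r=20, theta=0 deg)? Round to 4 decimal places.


d = sqrt(r1^2 + r2^2 - 2*r1*r2*cos(t2-t1))
d = sqrt(4^2 + 20^2 - 2*4*20*cos(0-255)) = 21.3872

21.3872


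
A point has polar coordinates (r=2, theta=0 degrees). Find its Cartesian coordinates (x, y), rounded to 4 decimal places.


x = 2 * cos(0) = 2
y = 2 * sin(0) = 0

(2, 0)


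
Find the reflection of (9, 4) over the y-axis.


Reflection across y-axis: (x, y) -> (-x, y)
(9, 4) -> (-9, 4)

(-9, 4)


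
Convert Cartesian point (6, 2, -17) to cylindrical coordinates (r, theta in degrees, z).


r = sqrt(6^2 + 2^2) = 6.3246
theta = atan2(2, 6) = 18.4349 deg
z = -17

r = 6.3246, theta = 18.4349 deg, z = -17


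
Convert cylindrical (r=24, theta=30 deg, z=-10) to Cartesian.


x = 24 * cos(30) = 20.7846
y = 24 * sin(30) = 12
z = -10

(20.7846, 12, -10)


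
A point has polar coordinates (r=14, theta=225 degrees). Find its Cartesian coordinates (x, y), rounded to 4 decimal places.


x = 14 * cos(225) = -9.8995
y = 14 * sin(225) = -9.8995

(-9.8995, -9.8995)


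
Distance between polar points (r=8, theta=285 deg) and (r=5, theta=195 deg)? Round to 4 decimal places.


d = sqrt(r1^2 + r2^2 - 2*r1*r2*cos(t2-t1))
d = sqrt(8^2 + 5^2 - 2*8*5*cos(195-285)) = 9.434

9.434


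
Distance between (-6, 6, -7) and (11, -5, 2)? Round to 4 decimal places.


d = sqrt((11--6)^2 + (-5-6)^2 + (2--7)^2) = 22.1585

22.1585


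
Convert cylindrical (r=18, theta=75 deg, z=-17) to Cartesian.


x = 18 * cos(75) = 4.6587
y = 18 * sin(75) = 17.3867
z = -17

(4.6587, 17.3867, -17)


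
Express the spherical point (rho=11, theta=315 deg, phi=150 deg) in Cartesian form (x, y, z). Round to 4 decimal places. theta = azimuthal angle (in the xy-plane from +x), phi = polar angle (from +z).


x = 11 * sin(150) * cos(315) = 3.8891
y = 11 * sin(150) * sin(315) = -3.8891
z = 11 * cos(150) = -9.5263

(3.8891, -3.8891, -9.5263)


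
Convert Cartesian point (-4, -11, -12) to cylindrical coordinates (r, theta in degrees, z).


r = sqrt((-4)^2 + (-11)^2) = 11.7047
theta = atan2(-11, -4) = 250.0169 deg
z = -12

r = 11.7047, theta = 250.0169 deg, z = -12


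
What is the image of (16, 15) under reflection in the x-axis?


Reflection across x-axis: (x, y) -> (x, -y)
(16, 15) -> (16, -15)

(16, -15)


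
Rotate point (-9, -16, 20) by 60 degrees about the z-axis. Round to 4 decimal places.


x' = -9*cos(60) - -16*sin(60) = 9.3564
y' = -9*sin(60) + -16*cos(60) = -15.7942
z' = 20

(9.3564, -15.7942, 20)


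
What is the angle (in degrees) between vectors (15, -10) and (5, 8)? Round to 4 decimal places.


dot = 15*5 + -10*8 = -5
|u| = 18.0278, |v| = 9.434
cos(angle) = -0.0294
angle = 91.6847 degrees

91.6847 degrees


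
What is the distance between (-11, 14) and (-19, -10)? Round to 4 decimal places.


d = sqrt((-19--11)^2 + (-10-14)^2) = 25.2982

25.2982


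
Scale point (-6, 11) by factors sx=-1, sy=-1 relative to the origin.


Scaling: (x*sx, y*sy) = (-6*-1, 11*-1) = (6, -11)

(6, -11)


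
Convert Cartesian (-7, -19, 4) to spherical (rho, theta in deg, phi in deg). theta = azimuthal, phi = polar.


rho = sqrt((-7)^2 + (-19)^2 + 4^2) = 20.6398
theta = atan2(-19, -7) = 249.7751 deg
phi = acos(4/20.6398) = 78.8253 deg

rho = 20.6398, theta = 249.7751 deg, phi = 78.8253 deg


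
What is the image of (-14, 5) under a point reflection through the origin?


Reflection through origin: (x, y) -> (-x, -y)
(-14, 5) -> (14, -5)

(14, -5)


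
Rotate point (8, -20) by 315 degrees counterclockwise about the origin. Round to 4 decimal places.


x' = 8*cos(315) - -20*sin(315) = -8.4853
y' = 8*sin(315) + -20*cos(315) = -19.799

(-8.4853, -19.799)


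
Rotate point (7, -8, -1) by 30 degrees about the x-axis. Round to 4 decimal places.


x' = 7
y' = -8*cos(30) - -1*sin(30) = -6.4282
z' = -8*sin(30) + -1*cos(30) = -4.866

(7, -6.4282, -4.866)


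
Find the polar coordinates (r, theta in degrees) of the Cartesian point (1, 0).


r = sqrt(1^2 + 0^2) = 1
theta = atan2(0, 1) = 0 degrees

r = 1, theta = 0 degrees


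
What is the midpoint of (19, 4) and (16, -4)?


Midpoint = ((19+16)/2, (4+-4)/2) = (17.5, 0)

(17.5, 0)


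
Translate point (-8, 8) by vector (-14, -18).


Translation: (x+dx, y+dy) = (-8+-14, 8+-18) = (-22, -10)

(-22, -10)


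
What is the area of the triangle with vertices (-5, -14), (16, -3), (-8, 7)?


Area = |x1(y2-y3) + x2(y3-y1) + x3(y1-y2)| / 2
= |-5*(-3-7) + 16*(7--14) + -8*(-14--3)| / 2
= 237

237


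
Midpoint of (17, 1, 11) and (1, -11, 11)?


Midpoint = ((17+1)/2, (1+-11)/2, (11+11)/2) = (9, -5, 11)

(9, -5, 11)


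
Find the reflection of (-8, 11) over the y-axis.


Reflection across y-axis: (x, y) -> (-x, y)
(-8, 11) -> (8, 11)

(8, 11)


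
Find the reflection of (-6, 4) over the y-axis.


Reflection across y-axis: (x, y) -> (-x, y)
(-6, 4) -> (6, 4)

(6, 4)


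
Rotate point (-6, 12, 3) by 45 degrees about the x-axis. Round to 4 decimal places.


x' = -6
y' = 12*cos(45) - 3*sin(45) = 6.364
z' = 12*sin(45) + 3*cos(45) = 10.6066

(-6, 6.364, 10.6066)


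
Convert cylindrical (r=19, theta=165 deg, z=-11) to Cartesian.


x = 19 * cos(165) = -18.3526
y = 19 * sin(165) = 4.9176
z = -11

(-18.3526, 4.9176, -11)


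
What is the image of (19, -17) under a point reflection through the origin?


Reflection through origin: (x, y) -> (-x, -y)
(19, -17) -> (-19, 17)

(-19, 17)


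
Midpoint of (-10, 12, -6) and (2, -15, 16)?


Midpoint = ((-10+2)/2, (12+-15)/2, (-6+16)/2) = (-4, -1.5, 5)

(-4, -1.5, 5)


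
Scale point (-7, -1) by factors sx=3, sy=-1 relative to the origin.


Scaling: (x*sx, y*sy) = (-7*3, -1*-1) = (-21, 1)

(-21, 1)


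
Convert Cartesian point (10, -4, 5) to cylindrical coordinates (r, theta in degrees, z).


r = sqrt(10^2 + (-4)^2) = 10.7703
theta = atan2(-4, 10) = 338.1986 deg
z = 5

r = 10.7703, theta = 338.1986 deg, z = 5


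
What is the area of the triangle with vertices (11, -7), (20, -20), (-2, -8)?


Area = |x1(y2-y3) + x2(y3-y1) + x3(y1-y2)| / 2
= |11*(-20--8) + 20*(-8--7) + -2*(-7--20)| / 2
= 89

89


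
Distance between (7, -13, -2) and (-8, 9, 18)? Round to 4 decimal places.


d = sqrt((-8-7)^2 + (9--13)^2 + (18--2)^2) = 33.3017

33.3017


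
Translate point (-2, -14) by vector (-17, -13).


Translation: (x+dx, y+dy) = (-2+-17, -14+-13) = (-19, -27)

(-19, -27)


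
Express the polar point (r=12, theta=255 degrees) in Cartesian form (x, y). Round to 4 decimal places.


x = 12 * cos(255) = -3.1058
y = 12 * sin(255) = -11.5911

(-3.1058, -11.5911)


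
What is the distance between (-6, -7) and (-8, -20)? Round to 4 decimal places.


d = sqrt((-8--6)^2 + (-20--7)^2) = 13.1529

13.1529


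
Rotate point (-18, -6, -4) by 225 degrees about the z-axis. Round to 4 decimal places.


x' = -18*cos(225) - -6*sin(225) = 8.4853
y' = -18*sin(225) + -6*cos(225) = 16.9706
z' = -4

(8.4853, 16.9706, -4)


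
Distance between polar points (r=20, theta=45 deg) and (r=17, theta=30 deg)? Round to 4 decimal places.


d = sqrt(r1^2 + r2^2 - 2*r1*r2*cos(t2-t1))
d = sqrt(20^2 + 17^2 - 2*20*17*cos(30-45)) = 5.6719

5.6719


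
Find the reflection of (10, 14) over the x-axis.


Reflection across x-axis: (x, y) -> (x, -y)
(10, 14) -> (10, -14)

(10, -14)


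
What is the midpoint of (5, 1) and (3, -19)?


Midpoint = ((5+3)/2, (1+-19)/2) = (4, -9)

(4, -9)


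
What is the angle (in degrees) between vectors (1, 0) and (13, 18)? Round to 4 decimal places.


dot = 1*13 + 0*18 = 13
|u| = 1, |v| = 22.2036
cos(angle) = 0.5855
angle = 54.1623 degrees

54.1623 degrees


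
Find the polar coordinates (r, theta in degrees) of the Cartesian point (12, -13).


r = sqrt(12^2 + (-13)^2) = 17.6918
theta = atan2(-13, 12) = 312.7094 degrees

r = 17.6918, theta = 312.7094 degrees


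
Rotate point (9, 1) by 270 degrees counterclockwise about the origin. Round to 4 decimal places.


x' = 9*cos(270) - 1*sin(270) = 1
y' = 9*sin(270) + 1*cos(270) = -9

(1, -9)


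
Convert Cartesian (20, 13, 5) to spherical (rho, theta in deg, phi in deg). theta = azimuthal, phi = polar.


rho = sqrt(20^2 + 13^2 + 5^2) = 24.3721
theta = atan2(13, 20) = 33.0239 deg
phi = acos(5/24.3721) = 78.1616 deg

rho = 24.3721, theta = 33.0239 deg, phi = 78.1616 deg


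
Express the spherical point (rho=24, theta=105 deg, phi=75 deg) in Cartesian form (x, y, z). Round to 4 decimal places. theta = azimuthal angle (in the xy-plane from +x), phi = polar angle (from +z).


x = 24 * sin(75) * cos(105) = -6
y = 24 * sin(75) * sin(105) = 22.3923
z = 24 * cos(75) = 6.2117

(-6, 22.3923, 6.2117)


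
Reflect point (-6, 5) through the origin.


Reflection through origin: (x, y) -> (-x, -y)
(-6, 5) -> (6, -5)

(6, -5)


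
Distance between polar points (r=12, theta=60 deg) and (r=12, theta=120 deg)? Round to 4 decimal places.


d = sqrt(r1^2 + r2^2 - 2*r1*r2*cos(t2-t1))
d = sqrt(12^2 + 12^2 - 2*12*12*cos(120-60)) = 12

12


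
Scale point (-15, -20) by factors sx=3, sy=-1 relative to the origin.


Scaling: (x*sx, y*sy) = (-15*3, -20*-1) = (-45, 20)

(-45, 20)


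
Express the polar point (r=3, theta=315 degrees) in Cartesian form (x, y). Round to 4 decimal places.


x = 3 * cos(315) = 2.1213
y = 3 * sin(315) = -2.1213

(2.1213, -2.1213)


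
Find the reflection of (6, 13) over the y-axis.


Reflection across y-axis: (x, y) -> (-x, y)
(6, 13) -> (-6, 13)

(-6, 13)


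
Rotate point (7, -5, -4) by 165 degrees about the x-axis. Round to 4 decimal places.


x' = 7
y' = -5*cos(165) - -4*sin(165) = 5.8649
z' = -5*sin(165) + -4*cos(165) = 2.5696

(7, 5.8649, 2.5696)


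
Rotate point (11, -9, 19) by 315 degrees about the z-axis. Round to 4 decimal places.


x' = 11*cos(315) - -9*sin(315) = 1.4142
y' = 11*sin(315) + -9*cos(315) = -14.1421
z' = 19

(1.4142, -14.1421, 19)


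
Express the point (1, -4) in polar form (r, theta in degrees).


r = sqrt(1^2 + (-4)^2) = 4.1231
theta = atan2(-4, 1) = 284.0362 degrees

r = 4.1231, theta = 284.0362 degrees


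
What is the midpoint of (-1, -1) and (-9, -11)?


Midpoint = ((-1+-9)/2, (-1+-11)/2) = (-5, -6)

(-5, -6)


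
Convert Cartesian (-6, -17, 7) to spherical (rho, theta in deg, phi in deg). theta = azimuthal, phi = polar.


rho = sqrt((-6)^2 + (-17)^2 + 7^2) = 19.3391
theta = atan2(-17, -6) = 250.56 deg
phi = acos(7/19.3391) = 68.7793 deg

rho = 19.3391, theta = 250.56 deg, phi = 68.7793 deg


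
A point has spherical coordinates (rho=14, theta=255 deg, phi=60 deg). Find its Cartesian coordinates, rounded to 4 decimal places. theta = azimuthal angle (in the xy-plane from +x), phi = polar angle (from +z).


x = 14 * sin(60) * cos(255) = -3.138
y = 14 * sin(60) * sin(255) = -11.7112
z = 14 * cos(60) = 7

(-3.138, -11.7112, 7)


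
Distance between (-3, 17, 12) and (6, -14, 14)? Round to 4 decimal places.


d = sqrt((6--3)^2 + (-14-17)^2 + (14-12)^2) = 32.3419

32.3419


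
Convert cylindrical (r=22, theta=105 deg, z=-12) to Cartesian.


x = 22 * cos(105) = -5.694
y = 22 * sin(105) = 21.2504
z = -12

(-5.694, 21.2504, -12)


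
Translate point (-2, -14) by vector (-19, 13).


Translation: (x+dx, y+dy) = (-2+-19, -14+13) = (-21, -1)

(-21, -1)


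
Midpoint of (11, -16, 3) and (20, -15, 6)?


Midpoint = ((11+20)/2, (-16+-15)/2, (3+6)/2) = (15.5, -15.5, 4.5)

(15.5, -15.5, 4.5)


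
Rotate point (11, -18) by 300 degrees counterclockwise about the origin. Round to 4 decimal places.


x' = 11*cos(300) - -18*sin(300) = -10.0885
y' = 11*sin(300) + -18*cos(300) = -18.5263

(-10.0885, -18.5263)


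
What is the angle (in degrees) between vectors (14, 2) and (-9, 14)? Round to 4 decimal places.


dot = 14*-9 + 2*14 = -98
|u| = 14.1421, |v| = 16.6433
cos(angle) = -0.4164
angle = 114.6051 degrees

114.6051 degrees


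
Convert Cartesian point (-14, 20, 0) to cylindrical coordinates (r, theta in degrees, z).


r = sqrt((-14)^2 + 20^2) = 24.4131
theta = atan2(20, -14) = 124.992 deg
z = 0

r = 24.4131, theta = 124.992 deg, z = 0


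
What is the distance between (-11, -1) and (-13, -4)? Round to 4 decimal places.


d = sqrt((-13--11)^2 + (-4--1)^2) = 3.6056

3.6056


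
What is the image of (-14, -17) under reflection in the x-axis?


Reflection across x-axis: (x, y) -> (x, -y)
(-14, -17) -> (-14, 17)

(-14, 17)


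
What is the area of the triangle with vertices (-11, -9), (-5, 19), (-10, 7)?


Area = |x1(y2-y3) + x2(y3-y1) + x3(y1-y2)| / 2
= |-11*(19-7) + -5*(7--9) + -10*(-9-19)| / 2
= 34

34


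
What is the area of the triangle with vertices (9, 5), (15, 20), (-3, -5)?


Area = |x1(y2-y3) + x2(y3-y1) + x3(y1-y2)| / 2
= |9*(20--5) + 15*(-5-5) + -3*(5-20)| / 2
= 60

60


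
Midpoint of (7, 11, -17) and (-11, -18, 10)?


Midpoint = ((7+-11)/2, (11+-18)/2, (-17+10)/2) = (-2, -3.5, -3.5)

(-2, -3.5, -3.5)


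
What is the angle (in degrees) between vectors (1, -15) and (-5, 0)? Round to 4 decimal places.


dot = 1*-5 + -15*0 = -5
|u| = 15.0333, |v| = 5
cos(angle) = -0.0665
angle = 93.8141 degrees

93.8141 degrees


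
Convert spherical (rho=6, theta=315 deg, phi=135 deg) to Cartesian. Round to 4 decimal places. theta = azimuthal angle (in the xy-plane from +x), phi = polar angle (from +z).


x = 6 * sin(135) * cos(315) = 3
y = 6 * sin(135) * sin(315) = -3
z = 6 * cos(135) = -4.2426

(3, -3, -4.2426)
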